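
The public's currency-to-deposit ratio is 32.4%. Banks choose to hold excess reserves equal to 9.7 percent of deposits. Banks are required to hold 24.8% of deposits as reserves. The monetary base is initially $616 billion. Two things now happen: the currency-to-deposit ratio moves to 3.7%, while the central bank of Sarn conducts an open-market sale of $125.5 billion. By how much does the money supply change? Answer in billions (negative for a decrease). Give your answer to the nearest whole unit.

Before: m₁ = (1 + 0.324) / (0.248 + 0.097 + 0.324) ≈ 1.9791, MB₁ = 616, so M₁ = 1.9791 × 616 = 1219.1256 billion.
After: m₂ = (1 + 0.037) / (0.248 + 0.097 + 0.037) ≈ 2.7147, MB₂ = 616 − 125.5 = 490.5, so M₂ = 2.7147 × 490.5 ≈ 1331.5603 billion.
ΔM = M₂ − M₁ = 1331.5603 − 1219.1256 = 112.4347 billion.

$112 billion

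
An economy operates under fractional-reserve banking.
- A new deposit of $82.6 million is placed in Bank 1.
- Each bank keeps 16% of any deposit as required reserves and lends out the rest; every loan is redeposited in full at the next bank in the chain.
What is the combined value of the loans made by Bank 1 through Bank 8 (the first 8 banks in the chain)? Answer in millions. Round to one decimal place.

$326.2 million

Bank i lends (1 − rr)^i of the original deposit: Bank 1 lends 82.6·0.8400 = 69.3840, Bank 2 lends 82.6·0.8400² ≈ 58.2826, and so on.
Summing a geometric series: total = 82.6·[0.8400·(1 − 0.8400^8) / (1 − 0.8400)] ≈ 326.1586 million.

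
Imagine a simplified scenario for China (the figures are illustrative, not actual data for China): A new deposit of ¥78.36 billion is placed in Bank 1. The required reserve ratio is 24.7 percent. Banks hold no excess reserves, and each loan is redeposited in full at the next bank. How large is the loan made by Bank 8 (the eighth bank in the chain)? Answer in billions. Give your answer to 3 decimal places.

¥8.099 billion

Each bank lends a fraction (1 − rr) = 0.7530 of the deposit it receives, so Bank 8 receives 78.36·0.7530^7 and lends 78.36·0.7530^8 ≈ 8.0994 billion.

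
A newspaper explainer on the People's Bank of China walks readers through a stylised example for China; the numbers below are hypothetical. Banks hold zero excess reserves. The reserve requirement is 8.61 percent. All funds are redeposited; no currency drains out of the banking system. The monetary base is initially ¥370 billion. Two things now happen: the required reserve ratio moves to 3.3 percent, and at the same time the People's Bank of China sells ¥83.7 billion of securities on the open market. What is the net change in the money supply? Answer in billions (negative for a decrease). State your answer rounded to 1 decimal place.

Before: m₁ = 1 / (0.0861) ≈ 11.61440, MB₁ = 370, so M₁ = 11.61440 × 370 = 4297.328 billion.
After: m₂ = 1 / (0.033) ≈ 30.30303, MB₂ = 370 − 83.7 = 286.3, so M₂ = 30.30303 × 286.3 ≈ 8675.7575 billion.
ΔM = M₂ − M₁ = 8675.7575 − 4297.328 = 4378.4295 billion.

¥4378.4 billion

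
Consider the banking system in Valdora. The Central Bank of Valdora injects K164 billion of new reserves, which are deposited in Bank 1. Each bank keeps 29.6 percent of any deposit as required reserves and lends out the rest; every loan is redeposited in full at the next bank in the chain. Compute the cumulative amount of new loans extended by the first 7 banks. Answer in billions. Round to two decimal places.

K356.62 billion

Bank i lends (1 − rr)^i of the original deposit: Bank 1 lends 164·0.7040 = 115.4560, Bank 2 lends 164·0.7040² ≈ 81.2810, and so on.
Summing a geometric series: total = 164·[0.7040·(1 − 0.7040^7) / (1 − 0.7040)] ≈ 356.6243 billion.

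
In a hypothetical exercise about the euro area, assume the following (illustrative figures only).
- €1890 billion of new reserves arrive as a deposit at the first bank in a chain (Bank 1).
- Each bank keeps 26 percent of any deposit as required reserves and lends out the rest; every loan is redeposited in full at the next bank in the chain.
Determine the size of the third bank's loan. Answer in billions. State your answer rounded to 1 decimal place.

Each bank lends a fraction (1 − rr) = 0.7400 of the deposit it receives, so Bank 3 receives 1890·0.7400^2 and lends 1890·0.7400^3 ≈ 765.8734 billion.

€765.9 billion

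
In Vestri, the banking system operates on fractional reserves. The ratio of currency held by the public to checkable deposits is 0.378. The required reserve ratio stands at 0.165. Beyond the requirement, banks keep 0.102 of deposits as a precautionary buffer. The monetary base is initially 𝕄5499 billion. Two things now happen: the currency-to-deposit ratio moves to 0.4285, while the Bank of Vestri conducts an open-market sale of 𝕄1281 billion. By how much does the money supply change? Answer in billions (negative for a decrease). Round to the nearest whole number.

Before: m₁ = (1 + 0.378) / (0.165 + 0.102 + 0.378) ≈ 2.13643, MB₁ = 5499, so M₁ = 2.13643 × 5499 ≈ 11748.2286 billion.
After: m₂ = (1 + 0.4285) / (0.165 + 0.102 + 0.4285) ≈ 2.05392, MB₂ = 5499 − 1281 = 4218, so M₂ = 2.05392 × 4218 ≈ 8663.4346 billion.
ΔM = M₂ − M₁ = 8663.4346 − 11748.2286 = -3084.794 billion.

-3085 billion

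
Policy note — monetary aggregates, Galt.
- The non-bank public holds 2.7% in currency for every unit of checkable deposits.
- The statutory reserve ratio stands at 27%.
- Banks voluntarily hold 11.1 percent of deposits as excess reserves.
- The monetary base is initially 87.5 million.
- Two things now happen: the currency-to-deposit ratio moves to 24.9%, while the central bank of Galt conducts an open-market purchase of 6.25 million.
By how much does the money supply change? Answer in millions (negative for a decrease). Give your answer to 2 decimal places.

Before: m₁ = (1 + 0.027) / (0.27 + 0.111 + 0.027) ≈ 2.51716, MB₁ = 87.5, so M₁ = 2.51716 × 87.5 = 220.2515 million.
After: m₂ = (1 + 0.249) / (0.27 + 0.111 + 0.249) ≈ 1.98254, MB₂ = 87.5 + 6.25 = 93.75, so M₂ = 1.98254 × 93.75 ≈ 185.8631 million.
ΔM = M₂ − M₁ = 185.8631 − 220.2515 = -34.3884 million.

-34.39 million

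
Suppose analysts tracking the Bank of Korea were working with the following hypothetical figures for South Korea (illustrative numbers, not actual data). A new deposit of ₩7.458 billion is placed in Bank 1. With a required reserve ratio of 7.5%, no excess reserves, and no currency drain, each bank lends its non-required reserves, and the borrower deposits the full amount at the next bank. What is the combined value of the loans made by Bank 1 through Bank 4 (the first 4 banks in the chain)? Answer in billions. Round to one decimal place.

Bank i lends (1 − rr)^i of the original deposit: Bank 1 lends 7.458·0.9250 ≈ 6.8987, Bank 2 lends 7.458·0.9250² ≈ 6.3813, and so on.
Summing a geometric series: total = 7.458·[0.9250·(1 − 0.9250^4) / (1 − 0.9250)] ≈ 24.6425 billion.

₩24.6 billion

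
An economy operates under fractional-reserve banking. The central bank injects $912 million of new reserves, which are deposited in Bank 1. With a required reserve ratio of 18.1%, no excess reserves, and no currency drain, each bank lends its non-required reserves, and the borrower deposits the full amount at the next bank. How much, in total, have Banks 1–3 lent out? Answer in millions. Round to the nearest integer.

Bank i lends (1 − rr)^i of the original deposit: Bank 1 lends 912·0.8190 = 746.9280, Bank 2 lends 912·0.8190² ≈ 611.7340, and so on.
Summing a geometric series: total = 912·[0.8190·(1 − 0.8190^3) / (1 − 0.8190)] ≈ 1859.6722 million.

$1860 million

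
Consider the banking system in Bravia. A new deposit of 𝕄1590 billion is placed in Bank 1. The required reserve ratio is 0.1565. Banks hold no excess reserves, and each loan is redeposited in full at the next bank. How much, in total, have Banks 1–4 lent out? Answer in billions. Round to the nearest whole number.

Bank i lends (1 − rr)^i of the original deposit: Bank 1 lends 1590·0.8435 = 1341.1650, Bank 2 lends 1590·0.8435² ≈ 1131.2727, and so on.
Summing a geometric series: total = 1590·[0.8435·(1 − 0.8435^4) / (1 − 0.8435)] ≈ 4231.5579 billion.

𝕄4232 billion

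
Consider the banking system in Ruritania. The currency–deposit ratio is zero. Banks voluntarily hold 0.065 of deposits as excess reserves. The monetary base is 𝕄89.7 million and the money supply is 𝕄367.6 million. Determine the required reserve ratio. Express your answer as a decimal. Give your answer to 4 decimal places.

0.1790

Using m = M/MB = 367.6/89.7 ≈ 4.098105. Since m = (1 + c)/(c + rr + e), the denominator satisfies c + rr + e = (1 + c)/m = (1 + 0) / 4.098105 ≈ 0.244015.
With c = 0 and e = 0.065, the required reserve ratio is 0.244015 − 0 − 0.065 = 0.179015.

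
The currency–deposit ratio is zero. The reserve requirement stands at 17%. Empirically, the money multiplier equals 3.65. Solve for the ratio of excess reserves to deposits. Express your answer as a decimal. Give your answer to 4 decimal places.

Using m = 3.65. Since m = (1 + c)/(c + rr + e), the denominator satisfies c + rr + e = (1 + c)/m = (1 + 0) / 3.65 ≈ 0.273973.
With c = 0 and rr = 0.17, the ratio of excess reserves to deposits is 0.273973 − 0 − 0.17 = 0.103973.

0.1040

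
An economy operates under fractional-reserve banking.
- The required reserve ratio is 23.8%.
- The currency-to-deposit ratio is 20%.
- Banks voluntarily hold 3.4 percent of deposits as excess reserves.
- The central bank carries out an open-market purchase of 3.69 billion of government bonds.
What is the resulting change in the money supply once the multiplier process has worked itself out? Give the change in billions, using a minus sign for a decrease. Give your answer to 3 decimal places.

The money multiplier is m = (1 + c) / (rr + e + c) = (1 + 0.2) / (0.238 + 0.034 + 0.2) ≈ 2.54237.
The purchase adds 3.69 billion of base, so ΔM = m × ΔMB = 2.54237 × (+3.69) ≈ 9.3813 billion.

9.381 billion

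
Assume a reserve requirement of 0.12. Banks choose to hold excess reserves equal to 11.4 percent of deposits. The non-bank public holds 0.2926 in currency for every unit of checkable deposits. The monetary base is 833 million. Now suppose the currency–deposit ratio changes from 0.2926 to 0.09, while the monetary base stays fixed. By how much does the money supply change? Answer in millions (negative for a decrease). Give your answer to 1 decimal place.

Initially m₁ = (1 + 0.2926) / (0.12 + 0.114 + 0.2926) ≈ 2.45461, so M₁ = 2.45461 × 833 ≈ 2044.6901 million.
After the change m₂ = (1 + 0.09) / (0.12 + 0.114 + 0.09) ≈ 3.36420, so M₂ = 3.36420 × 833 = 2802.3786 million.
ΔM = M₂ − M₁ = 2802.3786 − 2044.6901 = 757.6885 million.

757.7 million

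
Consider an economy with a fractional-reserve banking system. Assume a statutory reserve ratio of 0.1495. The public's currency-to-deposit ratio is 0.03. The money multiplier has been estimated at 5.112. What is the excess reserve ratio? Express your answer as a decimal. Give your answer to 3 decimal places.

Using m = 5.112. Since m = (1 + c)/(c + rr + e), the denominator satisfies c + rr + e = (1 + c)/m = (1 + 0.03) / 5.112 ≈ 0.201487.
With c = 0.03 and rr = 0.1495, the excess reserve ratio is 0.201487 − 0.03 − 0.1495 = 0.021987.

0.022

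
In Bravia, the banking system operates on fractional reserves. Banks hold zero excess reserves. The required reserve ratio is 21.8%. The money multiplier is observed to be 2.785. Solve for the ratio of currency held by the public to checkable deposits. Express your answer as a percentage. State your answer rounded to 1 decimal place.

Using m = 2.785. From m = (1 + c)/(c + rr + e), rearranging gives 1 + c = m·(c + rr + e), so c·(1 − m) = m·(rr + e) − 1.
Hence c = [m·(rr + e) − 1]/(1 − m) = [2.785 × (0.218 + 0) − 1] / (1 − 2.785) ≈ 0.220095.

22.0%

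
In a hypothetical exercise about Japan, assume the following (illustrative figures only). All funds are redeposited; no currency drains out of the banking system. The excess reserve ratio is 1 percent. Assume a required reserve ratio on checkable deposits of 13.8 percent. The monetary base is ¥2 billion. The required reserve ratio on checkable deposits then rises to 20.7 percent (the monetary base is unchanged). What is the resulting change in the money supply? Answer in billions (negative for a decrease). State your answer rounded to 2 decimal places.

Initially m₁ = 1 / (0.138 + 0.01) ≈ 6.7568, so M₁ = 6.7568 × 2 = 13.5136 billion.
After the change m₂ = 1 / (0.207 + 0.01) ≈ 4.6083, so M₂ = 4.6083 × 2 = 9.2166 billion.
ΔM = M₂ − M₁ = 9.2166 − 13.5136 = -4.297 billion.

-4.30 billion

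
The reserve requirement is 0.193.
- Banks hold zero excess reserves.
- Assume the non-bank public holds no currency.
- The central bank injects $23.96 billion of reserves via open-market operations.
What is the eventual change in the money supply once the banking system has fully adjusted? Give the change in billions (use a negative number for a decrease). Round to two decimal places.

The simple money multiplier is m = 1/rr = 1/0.193 ≈ 5.18135.
An open-market purchase increases the monetary base by 23.96 billion, so ΔM = m × ΔMB = 5.18135 × 23.96 ≈ 124.1451 billion.

$124.15 billion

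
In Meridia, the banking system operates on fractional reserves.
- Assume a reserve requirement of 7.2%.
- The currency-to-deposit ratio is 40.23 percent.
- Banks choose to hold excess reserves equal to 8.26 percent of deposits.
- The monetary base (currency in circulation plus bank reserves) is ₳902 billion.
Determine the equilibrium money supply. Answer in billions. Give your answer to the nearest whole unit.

₳2271 billion

The money multiplier is m = (1 + c) / (rr + e + c) = (1 + 0.4023) / (0.072 + 0.0826 + 0.4023) ≈ 2.5180.
So M = m × MB = 2.5180 × 902 = 2271.236 billion.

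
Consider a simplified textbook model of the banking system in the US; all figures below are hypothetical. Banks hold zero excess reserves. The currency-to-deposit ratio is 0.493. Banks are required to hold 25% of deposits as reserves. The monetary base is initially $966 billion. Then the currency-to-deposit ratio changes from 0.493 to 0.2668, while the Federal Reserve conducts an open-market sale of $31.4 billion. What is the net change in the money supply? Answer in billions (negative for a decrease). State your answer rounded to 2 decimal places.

$349.83 billion

Before: m₁ = (1 + 0.493) / (0.25 + 0.493) ≈ 2.009421, MB₁ = 966, so M₁ = 2.009421 × 966 ≈ 1941.1007 billion.
After: m₂ = (1 + 0.2668) / (0.25 + 0.2668) ≈ 2.451238, MB₂ = 966 − 31.4 = 934.6, so M₂ = 2.451238 × 934.6 ≈ 2290.927 billion.
ΔM = M₂ − M₁ = 2290.927 − 1941.1007 = 349.8263 billion.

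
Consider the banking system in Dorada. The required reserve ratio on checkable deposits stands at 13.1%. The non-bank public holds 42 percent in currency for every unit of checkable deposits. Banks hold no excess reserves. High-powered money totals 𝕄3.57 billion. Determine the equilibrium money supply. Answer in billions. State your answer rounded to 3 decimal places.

The money multiplier is m = (1 + c) / (rr + c) = (1 + 0.42) / (0.131 + 0.42) ≈ 2.57713.
So M = m × MB = 2.57713 × 3.57 ≈ 9.2004 billion.

𝕄9.200 billion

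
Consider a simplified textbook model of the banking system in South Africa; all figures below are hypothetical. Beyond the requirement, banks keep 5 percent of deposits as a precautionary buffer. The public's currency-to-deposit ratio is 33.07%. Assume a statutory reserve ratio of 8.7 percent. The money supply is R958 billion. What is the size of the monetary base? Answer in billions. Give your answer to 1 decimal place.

R336.7 billion

The money multiplier is m = (1 + c) / (rr + e + c) = (1 + 0.3307) / (0.087 + 0.05 + 0.3307) ≈ 2.84520.
MB = M / m = 958 / 2.84520 ≈ 336.7074 billion.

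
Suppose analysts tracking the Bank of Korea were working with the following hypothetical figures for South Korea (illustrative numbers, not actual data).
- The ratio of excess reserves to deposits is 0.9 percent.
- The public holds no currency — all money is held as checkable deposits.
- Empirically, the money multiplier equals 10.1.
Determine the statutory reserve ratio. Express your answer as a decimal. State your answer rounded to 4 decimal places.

0.0900

Using m = 10.1. Since m = (1 + c)/(c + rr + e), the denominator satisfies c + rr + e = (1 + c)/m = (1 + 0) / 10.1 ≈ 0.099010.
With c = 0 and e = 0.009, the statutory reserve ratio is 0.099010 − 0 − 0.009 = 0.09001.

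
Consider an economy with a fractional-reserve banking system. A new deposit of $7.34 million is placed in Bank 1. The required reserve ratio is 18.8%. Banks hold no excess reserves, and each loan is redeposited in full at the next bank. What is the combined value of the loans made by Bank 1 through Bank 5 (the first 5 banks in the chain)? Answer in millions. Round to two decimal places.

Bank i lends (1 − rr)^i of the original deposit: Bank 1 lends 7.34·0.8120 ≈ 5.9601, Bank 2 lends 7.34·0.8120² ≈ 4.8396, and so on.
Summing a geometric series: total = 7.34·[0.8120·(1 − 0.8120^5) / (1 − 0.8120)] ≈ 20.5114 million.

$20.51 million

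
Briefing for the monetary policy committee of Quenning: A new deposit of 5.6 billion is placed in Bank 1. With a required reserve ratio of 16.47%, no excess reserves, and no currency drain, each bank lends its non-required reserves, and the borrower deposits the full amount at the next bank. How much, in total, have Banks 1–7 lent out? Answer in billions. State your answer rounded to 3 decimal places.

20.343 billion

Bank i lends (1 − rr)^i of the original deposit: Bank 1 lends 5.6·0.8353 ≈ 4.6777, Bank 2 lends 5.6·0.8353² ≈ 3.9073, and so on.
Summing a geometric series: total = 5.6·[0.8353·(1 − 0.8353^7) / (1 − 0.8353)] ≈ 20.3431 billion.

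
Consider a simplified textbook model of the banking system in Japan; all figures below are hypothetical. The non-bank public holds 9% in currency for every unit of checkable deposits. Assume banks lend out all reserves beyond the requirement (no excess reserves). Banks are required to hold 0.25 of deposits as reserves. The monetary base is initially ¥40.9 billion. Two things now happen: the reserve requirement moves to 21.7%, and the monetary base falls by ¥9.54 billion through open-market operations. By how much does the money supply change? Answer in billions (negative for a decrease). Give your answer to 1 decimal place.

Before: m₁ = (1 + 0.09) / (0.25 + 0.09) ≈ 3.2059, MB₁ = 40.9, so M₁ = 3.2059 × 40.9 ≈ 131.1213 billion.
After: m₂ = (1 + 0.09) / (0.217 + 0.09) ≈ 3.5505, MB₂ = 40.9 − 9.54 = 31.36, so M₂ = 3.5505 × 31.36 ≈ 111.3437 billion.
ΔM = M₂ − M₁ = 111.3437 − 131.1213 = -19.7776 billion.

-19.8 billion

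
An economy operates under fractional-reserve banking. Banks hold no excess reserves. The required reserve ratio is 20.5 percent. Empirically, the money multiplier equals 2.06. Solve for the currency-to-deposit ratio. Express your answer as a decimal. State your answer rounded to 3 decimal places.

0.545

Using m = 2.06. From m = (1 + c)/(c + rr + e), rearranging gives 1 + c = m·(c + rr + e), so c·(1 − m) = m·(rr + e) − 1.
Hence c = [m·(rr + e) − 1]/(1 − m) = [2.06 × (0.205 + 0) − 1] / (1 − 2.06) = 0.545000.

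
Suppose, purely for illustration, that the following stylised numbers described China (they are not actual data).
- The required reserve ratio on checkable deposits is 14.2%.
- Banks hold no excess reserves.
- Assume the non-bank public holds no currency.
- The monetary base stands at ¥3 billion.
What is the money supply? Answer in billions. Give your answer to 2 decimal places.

¥21.13 billion

With no currency drain or excess reserves, the money multiplier is m = 1/rr = 1/0.142 ≈ 7.0423.
Money supply M = m × MB = 7.0423 × 3 = 21.1269 billion.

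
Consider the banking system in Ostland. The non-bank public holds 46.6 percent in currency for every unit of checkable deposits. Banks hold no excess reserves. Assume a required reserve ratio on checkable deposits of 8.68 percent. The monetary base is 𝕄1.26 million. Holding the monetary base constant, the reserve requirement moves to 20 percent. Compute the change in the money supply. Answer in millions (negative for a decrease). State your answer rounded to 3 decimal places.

-0.568 million

Initially m₁ = (1 + 0.466) / (0.0868 + 0.466) ≈ 2.65195, so M₁ = 2.65195 × 1.26 ≈ 3.3415 million.
After the change m₂ = (1 + 0.466) / (0.2 + 0.466) ≈ 2.20120, so M₂ = 2.20120 × 1.26 ≈ 2.7735 million.
ΔM = M₂ − M₁ = 2.7735 − 3.3415 = -0.568 million.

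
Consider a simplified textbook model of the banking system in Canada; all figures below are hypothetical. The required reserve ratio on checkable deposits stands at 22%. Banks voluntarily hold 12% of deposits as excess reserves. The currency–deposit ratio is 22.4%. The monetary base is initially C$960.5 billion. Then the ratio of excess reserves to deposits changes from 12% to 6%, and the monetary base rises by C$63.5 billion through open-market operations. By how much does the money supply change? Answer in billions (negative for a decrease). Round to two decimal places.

Before: m₁ = (1 + 0.224) / (0.22 + 0.12 + 0.224) ≈ 2.1702128, MB₁ = 960.5, so M₁ = 2.1702128 × 960.5 ≈ 2084.4894 billion.
After: m₂ = (1 + 0.224) / (0.22 + 0.06 + 0.224) ≈ 2.4285714, MB₂ = 960.5 + 63.5 = 1024, so M₂ = 2.4285714 × 1024 ≈ 2486.8571 billion.
ΔM = M₂ − M₁ = 2486.8571 − 2084.4894 = 402.3677 billion.

C$402.37 billion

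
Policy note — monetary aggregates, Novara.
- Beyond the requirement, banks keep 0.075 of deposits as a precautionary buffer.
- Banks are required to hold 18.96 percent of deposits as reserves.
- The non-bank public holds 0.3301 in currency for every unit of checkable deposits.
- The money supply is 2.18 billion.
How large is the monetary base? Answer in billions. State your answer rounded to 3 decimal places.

The money multiplier is m = (1 + c) / (rr + e + c) = (1 + 0.3301) / (0.1896 + 0.075 + 0.3301) ≈ 2.23659.
MB = M / m = 2.18 / 2.23659 ≈ 0.9747 billion.

0.975 billion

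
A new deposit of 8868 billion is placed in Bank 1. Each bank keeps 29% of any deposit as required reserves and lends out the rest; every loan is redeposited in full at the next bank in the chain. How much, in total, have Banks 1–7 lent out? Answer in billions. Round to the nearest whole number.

Bank i lends (1 − rr)^i of the original deposit: Bank 1 lends 8868·0.7100 = 6296.2800, Bank 2 lends 8868·0.7100² = 4470.3588, and so on.
Summing a geometric series: total = 8868·[0.7100·(1 − 0.7100^7) / (1 − 0.7100)] ≈ 19736.6406 billion.

19737 billion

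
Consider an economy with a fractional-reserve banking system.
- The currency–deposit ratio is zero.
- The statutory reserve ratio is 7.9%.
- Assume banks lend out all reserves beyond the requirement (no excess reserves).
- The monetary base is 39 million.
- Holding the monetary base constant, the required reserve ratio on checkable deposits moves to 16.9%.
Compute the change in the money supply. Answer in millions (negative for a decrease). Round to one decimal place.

Initially m₁ = 1 / (0.079) ≈ 12.6582, so M₁ = 12.6582 × 39 = 493.6698 million.
After the change m₂ = 1 / (0.169) ≈ 5.9172, so M₂ = 5.9172 × 39 = 230.7708 million.
ΔM = M₂ − M₁ = 230.7708 − 493.6698 = -262.899 million.

-262.9 million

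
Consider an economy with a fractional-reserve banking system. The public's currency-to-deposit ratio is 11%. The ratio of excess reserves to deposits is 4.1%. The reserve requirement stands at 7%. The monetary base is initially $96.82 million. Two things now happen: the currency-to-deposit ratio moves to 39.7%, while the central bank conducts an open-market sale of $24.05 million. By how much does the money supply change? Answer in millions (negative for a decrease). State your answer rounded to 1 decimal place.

-286.2 million

Before: m₁ = (1 + 0.11) / (0.07 + 0.041 + 0.11) ≈ 5.0226, MB₁ = 96.82, so M₁ = 5.0226 × 96.82 ≈ 486.2881 million.
After: m₂ = (1 + 0.397) / (0.07 + 0.041 + 0.397) = 2.75, MB₂ = 96.82 − 24.05 = 72.77, so M₂ = 2.75 × 72.77 = 200.1175 million.
ΔM = M₂ − M₁ = 200.1175 − 486.2881 = -286.1706 million.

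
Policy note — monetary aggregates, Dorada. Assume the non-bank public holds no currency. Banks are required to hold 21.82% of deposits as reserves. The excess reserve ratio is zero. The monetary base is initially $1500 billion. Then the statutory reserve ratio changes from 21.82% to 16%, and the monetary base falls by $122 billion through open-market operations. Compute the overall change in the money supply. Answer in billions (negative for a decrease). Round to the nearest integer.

$1738 billion

Before: m₁ = 1 / (0.2182) ≈ 4.58295, MB₁ = 1500, so M₁ = 4.58295 × 1500 = 6874.425 billion.
After: m₂ = 1 / (0.16) = 6.25, MB₂ = 1500 − 122 = 1378, so M₂ = 6.25 × 1378 = 8612.5 billion.
ΔM = M₂ − M₁ = 8612.5 − 6874.425 = 1738.075 billion.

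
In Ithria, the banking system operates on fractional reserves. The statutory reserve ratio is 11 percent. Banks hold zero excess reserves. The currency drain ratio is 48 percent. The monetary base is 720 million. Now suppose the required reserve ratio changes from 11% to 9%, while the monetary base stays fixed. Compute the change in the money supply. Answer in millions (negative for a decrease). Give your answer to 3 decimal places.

63.372 million

Initially m₁ = (1 + 0.48) / (0.11 + 0.48) ≈ 2.5084746, so M₁ = 2.5084746 × 720 ≈ 1806.1017 million.
After the change m₂ = (1 + 0.48) / (0.09 + 0.48) ≈ 2.5964912, so M₂ = 2.5964912 × 720 ≈ 1869.4737 million.
ΔM = M₂ − M₁ = 1869.4737 − 1806.1017 = 63.372 million.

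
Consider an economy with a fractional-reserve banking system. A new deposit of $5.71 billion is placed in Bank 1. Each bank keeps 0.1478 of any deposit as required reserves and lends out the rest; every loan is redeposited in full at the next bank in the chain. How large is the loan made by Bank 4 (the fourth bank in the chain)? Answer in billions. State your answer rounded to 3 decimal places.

Each bank lends a fraction (1 − rr) = 0.8522 of the deposit it receives, so Bank 4 receives 5.71·0.8522^3 and lends 5.71·0.8522^4 ≈ 3.0116 billion.

$3.012 billion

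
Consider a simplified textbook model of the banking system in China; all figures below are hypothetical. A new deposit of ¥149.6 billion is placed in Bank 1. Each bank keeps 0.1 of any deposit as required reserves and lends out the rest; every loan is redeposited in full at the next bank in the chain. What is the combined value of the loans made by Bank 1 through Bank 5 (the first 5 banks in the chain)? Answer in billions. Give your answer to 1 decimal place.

Bank i lends (1 − rr)^i of the original deposit: Bank 1 lends 149.6·0.9000 = 134.6400, Bank 2 lends 149.6·0.9000² = 121.1760, and so on.
Summing a geometric series: total = 149.6·[0.9000·(1 − 0.9000^5) / (1 − 0.9000)] ≈ 551.3643 billion.

¥551.4 billion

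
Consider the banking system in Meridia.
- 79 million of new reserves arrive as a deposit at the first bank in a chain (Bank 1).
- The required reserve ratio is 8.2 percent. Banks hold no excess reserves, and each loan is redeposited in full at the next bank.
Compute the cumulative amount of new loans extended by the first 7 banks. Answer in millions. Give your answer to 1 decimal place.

398.5 million

Bank i lends (1 − rr)^i of the original deposit: Bank 1 lends 79·0.9180 = 72.5220, Bank 2 lends 79·0.9180² ≈ 66.5752, and so on.
Summing a geometric series: total = 79·[0.9180·(1 − 0.9180^7) / (1 − 0.9180)] ≈ 398.5059 million.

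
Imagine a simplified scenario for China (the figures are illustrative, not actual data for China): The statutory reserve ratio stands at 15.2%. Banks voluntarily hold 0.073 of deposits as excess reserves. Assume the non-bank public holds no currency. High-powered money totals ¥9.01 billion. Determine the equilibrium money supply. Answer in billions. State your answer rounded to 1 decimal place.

The money multiplier is m = 1 / (rr + e) = 1 / (0.152 + 0.073) ≈ 4.4444.
So M = m × MB = 4.4444 × 9.01 ≈ 40.044 billion.

¥40.0 billion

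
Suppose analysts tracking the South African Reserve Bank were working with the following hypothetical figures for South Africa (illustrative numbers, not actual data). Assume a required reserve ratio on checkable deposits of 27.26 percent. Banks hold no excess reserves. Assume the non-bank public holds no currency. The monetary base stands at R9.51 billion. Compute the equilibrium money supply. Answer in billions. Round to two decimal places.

With no currency drain or excess reserves, the money multiplier is m = 1/rr = 1/0.2726 ≈ 3.6684.
Money supply M = m × MB = 3.6684 × 9.51 ≈ 34.8865 billion.

R34.89 billion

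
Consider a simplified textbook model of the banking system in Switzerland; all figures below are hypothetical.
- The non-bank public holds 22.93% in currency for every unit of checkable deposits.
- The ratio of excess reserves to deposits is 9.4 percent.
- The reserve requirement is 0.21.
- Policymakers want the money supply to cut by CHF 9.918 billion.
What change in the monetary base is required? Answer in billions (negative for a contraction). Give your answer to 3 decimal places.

-4.303 billion

The money multiplier is m = (1 + c) / (rr + e + c) = (1 + 0.2293) / (0.21 + 0.094 + 0.2293) ≈ 2.30508.
ΔMB = ΔM / m = (−9.918) / 2.30508 ≈ -4.3027 billion.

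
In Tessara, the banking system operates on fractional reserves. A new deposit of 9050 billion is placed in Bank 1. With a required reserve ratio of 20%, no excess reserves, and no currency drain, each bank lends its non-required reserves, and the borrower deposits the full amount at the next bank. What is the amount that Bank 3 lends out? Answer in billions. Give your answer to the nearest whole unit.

4634 billion

Each bank lends a fraction (1 − rr) = 0.8000 of the deposit it receives, so Bank 3 receives 9050·0.8000^2 and lends 9050·0.8000^3 = 4633.6000 billion.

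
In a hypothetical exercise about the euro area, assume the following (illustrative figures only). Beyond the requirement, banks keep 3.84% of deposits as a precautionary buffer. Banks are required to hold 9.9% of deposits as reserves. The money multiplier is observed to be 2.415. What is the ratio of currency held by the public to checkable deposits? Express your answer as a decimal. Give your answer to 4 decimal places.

Using m = 2.415. From m = (1 + c)/(c + rr + e), rearranging gives 1 + c = m·(c + rr + e), so c·(1 − m) = m·(rr + e) − 1.
Hence c = [m·(rr + e) − 1]/(1 − m) = [2.415 × (0.099 + 0.0384) − 1] / (1 − 2.415) ≈ 0.472211.

0.4722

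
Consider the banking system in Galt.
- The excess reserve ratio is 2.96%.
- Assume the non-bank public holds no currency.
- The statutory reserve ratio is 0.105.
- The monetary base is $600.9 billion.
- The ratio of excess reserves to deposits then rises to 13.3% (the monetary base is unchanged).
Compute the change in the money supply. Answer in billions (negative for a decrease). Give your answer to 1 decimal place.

-1939.5 billion

Initially m₁ = 1 / (0.105 + 0.0296) ≈ 7.42942, so M₁ = 7.42942 × 600.9 ≈ 4464.3385 billion.
After the change m₂ = 1 / (0.105 + 0.133) ≈ 4.20168, so M₂ = 4.20168 × 600.9 ≈ 2524.7895 billion.
ΔM = M₂ − M₁ = 2524.7895 − 4464.3385 = -1939.549 billion.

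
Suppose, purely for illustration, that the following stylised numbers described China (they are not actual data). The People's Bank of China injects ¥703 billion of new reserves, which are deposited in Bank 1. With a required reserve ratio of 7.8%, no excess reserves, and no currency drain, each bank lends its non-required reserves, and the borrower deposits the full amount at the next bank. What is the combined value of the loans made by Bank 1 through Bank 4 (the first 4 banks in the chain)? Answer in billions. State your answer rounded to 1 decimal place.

¥2304.8 billion

Bank i lends (1 − rr)^i of the original deposit: Bank 1 lends 703·0.9220 = 648.1660, Bank 2 lends 703·0.9220² ≈ 597.6091, and so on.
Summing a geometric series: total = 703·[0.9220·(1 − 0.9220^4) / (1 − 0.9220)] ≈ 2304.7885 billion.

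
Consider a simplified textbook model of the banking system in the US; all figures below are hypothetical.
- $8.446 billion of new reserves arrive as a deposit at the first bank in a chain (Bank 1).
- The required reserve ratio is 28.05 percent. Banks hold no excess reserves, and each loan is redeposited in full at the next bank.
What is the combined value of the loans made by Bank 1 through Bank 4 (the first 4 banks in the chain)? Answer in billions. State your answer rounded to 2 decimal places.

$15.86 billion

Bank i lends (1 − rr)^i of the original deposit: Bank 1 lends 8.446·0.7195 ≈ 6.0769, Bank 2 lends 8.446·0.7195² ≈ 4.3723, and so on.
Summing a geometric series: total = 8.446·[0.7195·(1 − 0.7195^4) / (1 − 0.7195)] ≈ 15.8586 billion.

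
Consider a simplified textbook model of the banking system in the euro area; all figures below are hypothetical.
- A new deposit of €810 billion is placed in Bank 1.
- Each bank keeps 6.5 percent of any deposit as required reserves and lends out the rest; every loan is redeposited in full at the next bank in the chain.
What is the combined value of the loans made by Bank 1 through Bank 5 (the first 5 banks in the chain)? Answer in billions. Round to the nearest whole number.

Bank i lends (1 − rr)^i of the original deposit: Bank 1 lends 810·0.9350 = 757.3500, Bank 2 lends 810·0.9350² ≈ 708.1223, and so on.
Summing a geometric series: total = 810·[0.9350·(1 − 0.9350^5) / (1 − 0.9350)] ≈ 3325.4441 billion.

€3325 billion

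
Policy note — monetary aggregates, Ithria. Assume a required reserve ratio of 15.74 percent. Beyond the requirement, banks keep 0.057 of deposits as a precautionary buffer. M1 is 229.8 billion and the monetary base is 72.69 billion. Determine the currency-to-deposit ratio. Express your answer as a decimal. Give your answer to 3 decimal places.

Using m = M/MB = 229.8/72.69 ≈ 3.161370. From m = (1 + c)/(c + rr + e), rearranging gives 1 + c = m·(c + rr + e), so c·(1 − m) = m·(rr + e) − 1.
Hence c = [m·(rr + e) − 1]/(1 − m) = [3.161370 × (0.1574 + 0.057) − 1] / (1 − 3.161370) ≈ 0.149073.

0.149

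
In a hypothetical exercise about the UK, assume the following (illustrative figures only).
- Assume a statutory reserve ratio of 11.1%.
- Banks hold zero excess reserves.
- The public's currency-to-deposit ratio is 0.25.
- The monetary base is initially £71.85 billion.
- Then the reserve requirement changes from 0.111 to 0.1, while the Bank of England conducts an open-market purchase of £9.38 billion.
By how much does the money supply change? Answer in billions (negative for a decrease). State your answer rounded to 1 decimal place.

Before: m₁ = (1 + 0.25) / (0.111 + 0.25) ≈ 3.4626, MB₁ = 71.85, so M₁ = 3.4626 × 71.85 ≈ 248.7878 billion.
After: m₂ = (1 + 0.25) / (0.1 + 0.25) ≈ 3.5714, MB₂ = 71.85 + 9.38 = 81.23, so M₂ = 3.5714 × 81.23 ≈ 290.1048 billion.
ΔM = M₂ − M₁ = 290.1048 − 248.7878 = 41.317 billion.

£41.3 billion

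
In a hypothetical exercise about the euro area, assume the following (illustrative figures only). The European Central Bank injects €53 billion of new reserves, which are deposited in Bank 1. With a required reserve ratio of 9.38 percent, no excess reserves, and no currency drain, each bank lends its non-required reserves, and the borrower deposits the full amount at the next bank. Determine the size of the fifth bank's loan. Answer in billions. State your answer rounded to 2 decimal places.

€32.39 billion

Each bank lends a fraction (1 − rr) = 0.9062 of the deposit it receives, so Bank 5 receives 53·0.9062^4 and lends 53·0.9062^5 ≈ 32.3889 billion.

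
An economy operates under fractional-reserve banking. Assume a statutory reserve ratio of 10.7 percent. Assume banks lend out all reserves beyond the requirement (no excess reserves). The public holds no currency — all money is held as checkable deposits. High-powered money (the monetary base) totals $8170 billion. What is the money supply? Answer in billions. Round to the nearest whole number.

With no currency drain or excess reserves, the money multiplier is m = 1/rr = 1/0.107 ≈ 9.34579.
Money supply M = m × MB = 9.34579 × 8170 = 76355.1043 billion.

$76355 billion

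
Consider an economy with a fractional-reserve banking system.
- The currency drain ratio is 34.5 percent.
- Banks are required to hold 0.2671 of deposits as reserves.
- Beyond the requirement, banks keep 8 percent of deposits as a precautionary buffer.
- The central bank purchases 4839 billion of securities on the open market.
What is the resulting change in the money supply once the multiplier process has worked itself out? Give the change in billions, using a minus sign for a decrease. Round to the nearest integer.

The money multiplier is m = (1 + c) / (rr + e + c) = (1 + 0.345) / (0.2671 + 0.08 + 0.345) ≈ 1.94336.
The purchase adds 4839 billion of base, so ΔM = m × ΔMB = 1.94336 × (+4839) ≈ 9403.919 billion.

9404 billion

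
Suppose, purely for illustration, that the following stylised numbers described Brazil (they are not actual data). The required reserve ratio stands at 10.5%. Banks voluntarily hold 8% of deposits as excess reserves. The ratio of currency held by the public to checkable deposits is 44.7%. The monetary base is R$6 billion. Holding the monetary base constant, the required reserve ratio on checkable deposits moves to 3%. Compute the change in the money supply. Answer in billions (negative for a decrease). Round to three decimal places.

Initially m₁ = (1 + 0.447) / (0.105 + 0.08 + 0.447) ≈ 2.28956, so M₁ = 2.28956 × 6 ≈ 13.7374 billion.
After the change m₂ = (1 + 0.447) / (0.03 + 0.08 + 0.447) ≈ 2.59785, so M₂ = 2.59785 × 6 = 15.5871 billion.
ΔM = M₂ − M₁ = 15.5871 − 13.7374 = 1.8497 billion.

R$1.850 billion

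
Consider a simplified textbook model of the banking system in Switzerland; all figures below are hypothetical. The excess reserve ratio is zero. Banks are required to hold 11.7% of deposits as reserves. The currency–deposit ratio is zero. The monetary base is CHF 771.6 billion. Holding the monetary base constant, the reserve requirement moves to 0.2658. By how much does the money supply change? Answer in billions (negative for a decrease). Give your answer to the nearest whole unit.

-3692 billion

Initially m₁ = 1 / (0.117) ≈ 8.5470, so M₁ = 8.5470 × 771.6 = 6594.8652 billion.
After the change m₂ = 1 / (0.2658) ≈ 3.7622, so M₂ = 3.7622 × 771.6 ≈ 2902.9135 billion.
ΔM = M₂ − M₁ = 2902.9135 − 6594.8652 = -3691.9517 billion.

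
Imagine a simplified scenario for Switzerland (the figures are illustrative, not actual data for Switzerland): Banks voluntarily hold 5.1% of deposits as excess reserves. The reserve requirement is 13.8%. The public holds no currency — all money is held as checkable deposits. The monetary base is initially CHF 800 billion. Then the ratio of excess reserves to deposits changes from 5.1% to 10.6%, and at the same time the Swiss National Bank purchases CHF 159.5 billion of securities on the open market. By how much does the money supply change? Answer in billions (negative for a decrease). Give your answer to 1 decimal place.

-300.4 billion

Before: m₁ = 1 / (0.138 + 0.051) ≈ 5.29101, MB₁ = 800, so M₁ = 5.29101 × 800 = 4232.808 billion.
After: m₂ = 1 / (0.138 + 0.106) ≈ 4.09836, MB₂ = 800 + 159.5 = 959.5, so M₂ = 4.09836 × 959.5 ≈ 3932.3764 billion.
ΔM = M₂ − M₁ = 3932.3764 − 4232.808 = -300.4316 billion.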